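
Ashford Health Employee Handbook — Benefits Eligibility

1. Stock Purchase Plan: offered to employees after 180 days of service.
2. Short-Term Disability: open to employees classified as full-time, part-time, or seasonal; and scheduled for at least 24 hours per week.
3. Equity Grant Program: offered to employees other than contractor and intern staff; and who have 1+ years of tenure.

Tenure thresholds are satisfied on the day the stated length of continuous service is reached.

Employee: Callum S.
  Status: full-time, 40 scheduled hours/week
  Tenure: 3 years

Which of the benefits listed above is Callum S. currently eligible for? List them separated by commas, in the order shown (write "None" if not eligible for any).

Stock Purchase Plan — service 3 years ≥ 180 days ✓ → eligible.
Short-Term Disability — status full-time ✓; 40 hrs/wk ≥ 24 ✓ → eligible.
Equity Grant Program — status full-time ✓ (not excluded); service 3 years ≥ 1 year ✓ → eligible.

Stock Purchase Plan, Short-Term Disability, Equity Grant Program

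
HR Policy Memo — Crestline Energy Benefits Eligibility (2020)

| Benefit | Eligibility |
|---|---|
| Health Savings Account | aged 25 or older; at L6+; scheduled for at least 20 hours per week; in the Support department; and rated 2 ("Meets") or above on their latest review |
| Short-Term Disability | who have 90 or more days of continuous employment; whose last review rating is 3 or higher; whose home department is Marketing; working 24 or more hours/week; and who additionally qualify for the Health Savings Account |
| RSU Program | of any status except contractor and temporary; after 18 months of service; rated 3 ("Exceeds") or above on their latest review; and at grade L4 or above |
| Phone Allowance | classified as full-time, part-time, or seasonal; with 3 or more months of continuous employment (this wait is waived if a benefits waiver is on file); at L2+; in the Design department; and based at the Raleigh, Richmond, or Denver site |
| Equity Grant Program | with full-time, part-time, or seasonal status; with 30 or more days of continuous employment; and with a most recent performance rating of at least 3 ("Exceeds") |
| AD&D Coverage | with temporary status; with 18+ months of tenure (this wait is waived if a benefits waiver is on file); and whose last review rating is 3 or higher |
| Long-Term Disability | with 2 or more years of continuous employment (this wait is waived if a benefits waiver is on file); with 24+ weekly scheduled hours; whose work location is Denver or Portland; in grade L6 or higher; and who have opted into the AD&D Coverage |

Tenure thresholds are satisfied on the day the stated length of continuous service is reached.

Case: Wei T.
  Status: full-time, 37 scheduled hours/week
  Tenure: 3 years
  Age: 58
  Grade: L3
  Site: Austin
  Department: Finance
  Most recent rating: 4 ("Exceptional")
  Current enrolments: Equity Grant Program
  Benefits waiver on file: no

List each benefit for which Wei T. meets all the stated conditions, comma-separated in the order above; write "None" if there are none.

Health Savings Account — age 58 ≥ 25 ✓; grade L3 < L6 ✗ → not eligible.
Short-Term Disability — service 3 years ≥ 90 days ✓; rating 4 ≥ 3 ✓; dept Finance ✗ → not eligible.
RSU Program — status full-time ✓ (not excluded); service 3 years ≥ 18 months (≈540 days) ✓; rating 4 ≥ 3 ✓; grade L3 < L4 ✗ → not eligible.
Phone Allowance — status full-time ✓; no waiver, service 3 years ≥ 3 months (≈90 days) ✓; grade L3 ≥ L2 ✓; dept Finance ✗ → not eligible.
Equity Grant Program — status full-time ✓; service 3 years ≥ 30 days ✓; rating 4 ≥ 3 ✓ → eligible.
AD&D Coverage — status full-time ✗ (requires temporary) → not eligible.
Long-Term Disability — no waiver, service 3 years ≥ 2 years ✓; 37 hrs/wk ≥ 24 ✓; site Austin ✗ (not Denver or Portland) → not eligible.

Equity Grant Program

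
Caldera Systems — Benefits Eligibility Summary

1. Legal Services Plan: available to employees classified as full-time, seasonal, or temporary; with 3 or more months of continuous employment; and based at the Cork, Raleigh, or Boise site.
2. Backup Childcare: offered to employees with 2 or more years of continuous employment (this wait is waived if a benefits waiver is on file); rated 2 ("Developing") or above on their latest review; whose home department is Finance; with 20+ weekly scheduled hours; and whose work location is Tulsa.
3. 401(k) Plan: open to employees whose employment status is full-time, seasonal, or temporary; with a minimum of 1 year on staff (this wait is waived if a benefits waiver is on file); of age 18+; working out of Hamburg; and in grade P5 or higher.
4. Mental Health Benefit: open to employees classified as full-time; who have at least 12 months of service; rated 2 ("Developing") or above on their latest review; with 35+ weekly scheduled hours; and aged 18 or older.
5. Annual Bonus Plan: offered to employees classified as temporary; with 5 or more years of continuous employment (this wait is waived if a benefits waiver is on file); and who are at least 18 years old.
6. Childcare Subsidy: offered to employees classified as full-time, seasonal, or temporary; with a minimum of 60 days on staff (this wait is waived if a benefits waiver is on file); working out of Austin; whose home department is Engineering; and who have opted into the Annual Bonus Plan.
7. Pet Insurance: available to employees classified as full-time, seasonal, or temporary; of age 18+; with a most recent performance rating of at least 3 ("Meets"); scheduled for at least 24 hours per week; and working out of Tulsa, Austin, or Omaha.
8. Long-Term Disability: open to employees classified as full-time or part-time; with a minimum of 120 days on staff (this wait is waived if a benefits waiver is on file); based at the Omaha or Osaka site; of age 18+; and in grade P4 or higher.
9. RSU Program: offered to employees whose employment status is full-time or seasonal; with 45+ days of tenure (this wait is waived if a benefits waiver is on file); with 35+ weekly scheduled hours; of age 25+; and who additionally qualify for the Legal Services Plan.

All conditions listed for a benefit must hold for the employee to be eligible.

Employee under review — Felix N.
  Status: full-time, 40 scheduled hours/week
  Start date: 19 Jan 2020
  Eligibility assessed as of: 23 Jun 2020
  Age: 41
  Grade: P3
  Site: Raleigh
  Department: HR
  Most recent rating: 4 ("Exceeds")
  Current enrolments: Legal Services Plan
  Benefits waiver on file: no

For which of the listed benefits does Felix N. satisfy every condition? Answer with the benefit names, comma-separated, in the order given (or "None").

Legal Services Plan, RSU Program

Service from 19 Jan 2020 to 23 Jun 2020: 156 days.
Legal Services Plan — status full-time ✓; service 156 days ≥ 3 months (≈90 days) ✓; site Raleigh ✓ → eligible.
Backup Childcare — no waiver, service 156 days < 2 years (≈730 days) ✗ → not eligible.
401(k) Plan — status full-time ✓; no waiver, service 156 days < 1 year (≈365 days) ✗ → not eligible.
Mental Health Benefit — status full-time ✓; service 156 days < 12 months (≈360 days) ✗ → not eligible.
Annual Bonus Plan — status full-time ✗ (requires temporary) → not eligible.
Childcare Subsidy — status full-time ✓; no waiver, service 156 days ≥ 60 days ✓; site Raleigh ✗ (not Austin) → not eligible.
Pet Insurance — status full-time ✓; age 41 ≥ 18 ✓; rating 4 ≥ 3 ✓; 40 hrs/wk ≥ 24 ✓; site Raleigh ✗ (not Tulsa, Austin, or Omaha) → not eligible.
Long-Term Disability — status full-time ✓; no waiver, service 156 days ≥ 120 days ✓; site Raleigh ✗ (not Omaha or Osaka) → not eligible.
RSU Program — status full-time ✓; no waiver, service 156 days ≥ 45 days ✓; 40 hrs/wk ≥ 35 ✓; age 41 ≥ 25 ✓; eligible for Legal Services Plan ✓ → eligible.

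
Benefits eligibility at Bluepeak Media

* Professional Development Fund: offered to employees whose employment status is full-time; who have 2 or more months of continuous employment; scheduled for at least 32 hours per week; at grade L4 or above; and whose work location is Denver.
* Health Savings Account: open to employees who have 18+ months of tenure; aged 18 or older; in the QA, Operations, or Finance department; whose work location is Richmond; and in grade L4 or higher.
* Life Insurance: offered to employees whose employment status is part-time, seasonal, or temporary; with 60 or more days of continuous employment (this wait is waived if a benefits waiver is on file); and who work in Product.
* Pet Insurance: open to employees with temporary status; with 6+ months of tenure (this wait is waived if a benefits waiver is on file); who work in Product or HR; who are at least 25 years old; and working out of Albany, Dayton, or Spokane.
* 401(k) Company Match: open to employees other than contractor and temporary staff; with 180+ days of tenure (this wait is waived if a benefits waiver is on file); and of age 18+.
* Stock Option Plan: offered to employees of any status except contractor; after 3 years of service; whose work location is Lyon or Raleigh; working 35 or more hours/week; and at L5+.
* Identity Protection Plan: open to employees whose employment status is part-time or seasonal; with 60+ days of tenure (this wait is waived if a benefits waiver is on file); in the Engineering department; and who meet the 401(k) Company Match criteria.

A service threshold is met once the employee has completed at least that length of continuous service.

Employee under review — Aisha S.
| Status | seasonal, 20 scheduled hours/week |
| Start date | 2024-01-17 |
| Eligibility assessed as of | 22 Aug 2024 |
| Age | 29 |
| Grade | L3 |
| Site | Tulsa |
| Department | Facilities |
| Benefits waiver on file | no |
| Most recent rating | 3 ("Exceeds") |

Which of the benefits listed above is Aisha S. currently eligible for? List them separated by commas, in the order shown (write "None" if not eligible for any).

401(k) Company Match

Service from 2024-01-17 to 22 Aug 2024: 218 days.
Professional Development Fund — status seasonal ✗ (requires full-time) → not eligible.
Health Savings Account — service 218 days < 18 months (≈540 days) ✗ → not eligible.
Life Insurance — status seasonal ✓; no waiver, service 218 days ≥ 60 days ✓; dept Facilities ✗ → not eligible.
Pet Insurance — status seasonal ✗ (requires temporary) → not eligible.
401(k) Company Match — status seasonal ✓ (not excluded); no waiver, service 218 days ≥ 180 days ✓; age 29 ≥ 18 ✓ → eligible.
Stock Option Plan — status seasonal ✓ (not excluded); service 218 days < 3 years (≈1095 days) ✗ → not eligible.
Identity Protection Plan — status seasonal ✓; no waiver, service 218 days ≥ 60 days ✓; dept Facilities ✗ → not eligible.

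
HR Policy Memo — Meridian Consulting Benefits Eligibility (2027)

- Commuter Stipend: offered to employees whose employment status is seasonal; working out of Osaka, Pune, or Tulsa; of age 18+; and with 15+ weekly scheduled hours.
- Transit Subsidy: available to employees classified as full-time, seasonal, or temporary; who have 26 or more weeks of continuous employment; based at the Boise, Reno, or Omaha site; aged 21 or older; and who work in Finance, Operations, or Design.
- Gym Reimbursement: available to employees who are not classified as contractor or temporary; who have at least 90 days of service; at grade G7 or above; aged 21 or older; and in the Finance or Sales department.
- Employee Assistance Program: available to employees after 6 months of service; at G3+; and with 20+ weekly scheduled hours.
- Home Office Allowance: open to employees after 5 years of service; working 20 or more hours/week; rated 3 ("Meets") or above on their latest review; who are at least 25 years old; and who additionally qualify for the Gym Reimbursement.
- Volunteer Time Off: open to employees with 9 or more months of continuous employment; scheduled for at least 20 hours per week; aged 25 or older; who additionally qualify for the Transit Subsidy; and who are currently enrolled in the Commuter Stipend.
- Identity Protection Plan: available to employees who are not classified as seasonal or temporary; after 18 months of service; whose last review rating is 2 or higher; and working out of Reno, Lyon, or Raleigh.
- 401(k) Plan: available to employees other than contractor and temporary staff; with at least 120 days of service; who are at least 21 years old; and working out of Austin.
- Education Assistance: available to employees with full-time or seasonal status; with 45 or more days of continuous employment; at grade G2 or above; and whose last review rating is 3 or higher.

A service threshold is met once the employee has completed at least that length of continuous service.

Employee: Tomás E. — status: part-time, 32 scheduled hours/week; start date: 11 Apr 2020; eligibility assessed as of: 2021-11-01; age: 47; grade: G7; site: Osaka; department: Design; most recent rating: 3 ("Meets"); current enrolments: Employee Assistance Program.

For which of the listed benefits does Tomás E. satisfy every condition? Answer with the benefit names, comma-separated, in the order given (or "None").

Employee Assistance Program

Service from 11 Apr 2020 to 2021-11-01: 569 days.
Commuter Stipend — status part-time ✗ (requires seasonal) → not eligible.
Transit Subsidy — status part-time ✗ (requires full-time, seasonal, or temporary) → not eligible.
Gym Reimbursement — status part-time ✓ (not excluded); service 569 days ≥ 90 days ✓; grade G7 ≥ G7 ✓; age 47 ≥ 21 ✓; dept Design ✗ → not eligible.
Employee Assistance Program — service 569 days ≥ 6 months (≈180 days) ✓; grade G7 ≥ G3 ✓; 32 hrs/wk ≥ 20 ✓ → eligible.
Home Office Allowance — service 569 days < 5 years (≈1825 days) ✗ → not eligible.
Volunteer Time Off — service 569 days ≥ 9 months (≈270 days) ✓; 32 hrs/wk ≥ 20 ✓; age 47 ≥ 25 ✓; not eligible for Transit Subsidy ✗ → not eligible.
Identity Protection Plan — status part-time ✓ (not excluded); service 569 days ≥ 18 months (≈540 days) ✓; rating 3 ≥ 2 ✓; site Osaka ✗ (not Reno, Lyon, or Raleigh) → not eligible.
401(k) Plan — status part-time ✓ (not excluded); service 569 days ≥ 120 days ✓; age 47 ≥ 21 ✓; site Osaka ✗ (not Austin) → not eligible.
Education Assistance — status part-time ✗ (requires full-time or seasonal) → not eligible.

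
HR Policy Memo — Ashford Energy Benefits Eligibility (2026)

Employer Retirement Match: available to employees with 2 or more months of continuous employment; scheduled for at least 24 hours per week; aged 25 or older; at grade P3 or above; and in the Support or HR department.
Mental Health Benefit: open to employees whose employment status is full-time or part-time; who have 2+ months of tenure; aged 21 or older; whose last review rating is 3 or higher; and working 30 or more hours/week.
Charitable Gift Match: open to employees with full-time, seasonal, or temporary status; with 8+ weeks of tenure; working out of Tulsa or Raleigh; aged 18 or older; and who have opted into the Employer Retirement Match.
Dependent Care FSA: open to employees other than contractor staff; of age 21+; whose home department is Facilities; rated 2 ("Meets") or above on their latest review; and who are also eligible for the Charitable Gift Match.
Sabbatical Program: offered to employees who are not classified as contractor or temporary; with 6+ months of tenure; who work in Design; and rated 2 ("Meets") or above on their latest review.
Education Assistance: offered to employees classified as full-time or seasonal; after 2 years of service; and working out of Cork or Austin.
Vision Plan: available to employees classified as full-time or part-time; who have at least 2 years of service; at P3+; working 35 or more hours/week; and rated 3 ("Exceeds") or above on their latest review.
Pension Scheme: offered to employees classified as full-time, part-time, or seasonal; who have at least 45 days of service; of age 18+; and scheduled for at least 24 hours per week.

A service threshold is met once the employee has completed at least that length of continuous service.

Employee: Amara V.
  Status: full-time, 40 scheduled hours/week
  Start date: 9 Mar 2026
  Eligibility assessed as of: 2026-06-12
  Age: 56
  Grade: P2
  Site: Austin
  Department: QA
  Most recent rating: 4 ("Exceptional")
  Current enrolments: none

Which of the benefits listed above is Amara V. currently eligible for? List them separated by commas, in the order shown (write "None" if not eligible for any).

Service from 9 Mar 2026 to 2026-06-12: 95 days.
Employer Retirement Match — service 95 days ≥ 2 months (≈60 days) ✓; 40 hrs/wk ≥ 24 ✓; age 56 ≥ 25 ✓; grade P2 < P3 ✗ → not eligible.
Mental Health Benefit — status full-time ✓; service 95 days ≥ 2 months (≈60 days) ✓; age 56 ≥ 21 ✓; rating 4 ≥ 3 ✓; 40 hrs/wk ≥ 30 ✓ → eligible.
Charitable Gift Match — status full-time ✓; service 95 days ≥ 8 weeks (≈56 days) ✓; site Austin ✗ (not Tulsa or Raleigh) → not eligible.
Dependent Care FSA — status full-time ✓ (not excluded); age 56 ≥ 21 ✓; dept QA ✗ → not eligible.
Sabbatical Program — status full-time ✓ (not excluded); service 95 days < 6 months (≈180 days) ✗ → not eligible.
Education Assistance — status full-time ✓; service 95 days < 2 years (≈730 days) ✗ → not eligible.
Vision Plan — status full-time ✓; service 95 days < 2 years (≈730 days) ✗ → not eligible.
Pension Scheme — status full-time ✓; service 95 days ≥ 45 days ✓; age 56 ≥ 18 ✓; 40 hrs/wk ≥ 24 ✓ → eligible.

Mental Health Benefit, Pension Scheme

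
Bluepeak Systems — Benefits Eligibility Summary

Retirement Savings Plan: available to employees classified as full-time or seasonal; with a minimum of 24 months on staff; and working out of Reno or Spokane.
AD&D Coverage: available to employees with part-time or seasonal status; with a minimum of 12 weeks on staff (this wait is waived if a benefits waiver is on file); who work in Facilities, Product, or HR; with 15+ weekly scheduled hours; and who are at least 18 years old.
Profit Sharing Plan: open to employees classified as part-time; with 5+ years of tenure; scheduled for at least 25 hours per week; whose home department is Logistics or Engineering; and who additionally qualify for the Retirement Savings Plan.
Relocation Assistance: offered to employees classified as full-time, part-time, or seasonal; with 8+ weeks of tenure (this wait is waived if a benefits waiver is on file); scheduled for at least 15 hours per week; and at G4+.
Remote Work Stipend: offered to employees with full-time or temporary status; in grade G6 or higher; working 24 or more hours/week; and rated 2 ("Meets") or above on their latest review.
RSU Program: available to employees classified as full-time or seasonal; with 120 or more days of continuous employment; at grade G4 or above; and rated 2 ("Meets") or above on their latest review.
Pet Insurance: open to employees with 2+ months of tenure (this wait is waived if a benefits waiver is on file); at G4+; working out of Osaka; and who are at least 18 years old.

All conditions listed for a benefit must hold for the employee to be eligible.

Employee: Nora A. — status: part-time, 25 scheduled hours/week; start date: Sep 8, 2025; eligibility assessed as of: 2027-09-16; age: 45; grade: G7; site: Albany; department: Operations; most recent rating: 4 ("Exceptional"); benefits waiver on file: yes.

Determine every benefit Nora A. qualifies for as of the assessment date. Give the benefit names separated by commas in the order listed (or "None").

Service from Sep 8, 2025 to 2027-09-16: 738 days.
Retirement Savings Plan — status part-time ✗ (requires full-time or seasonal) → not eligible.
AD&D Coverage — status part-time ✓; benefits waiver on file ✓; dept Operations ✗ → not eligible.
Profit Sharing Plan — status part-time ✓; service 738 days < 5 years (≈1825 days) ✗ → not eligible.
Relocation Assistance — status part-time ✓; benefits waiver on file ✓; 25 hrs/wk ≥ 15 ✓; grade G7 ≥ G4 ✓ → eligible.
Remote Work Stipend — status part-time ✗ (requires full-time or temporary) → not eligible.
RSU Program — status part-time ✗ (requires full-time or seasonal) → not eligible.
Pet Insurance — benefits waiver on file ✓; grade G7 ≥ G4 ✓; site Albany ✗ (not Osaka) → not eligible.

Relocation Assistance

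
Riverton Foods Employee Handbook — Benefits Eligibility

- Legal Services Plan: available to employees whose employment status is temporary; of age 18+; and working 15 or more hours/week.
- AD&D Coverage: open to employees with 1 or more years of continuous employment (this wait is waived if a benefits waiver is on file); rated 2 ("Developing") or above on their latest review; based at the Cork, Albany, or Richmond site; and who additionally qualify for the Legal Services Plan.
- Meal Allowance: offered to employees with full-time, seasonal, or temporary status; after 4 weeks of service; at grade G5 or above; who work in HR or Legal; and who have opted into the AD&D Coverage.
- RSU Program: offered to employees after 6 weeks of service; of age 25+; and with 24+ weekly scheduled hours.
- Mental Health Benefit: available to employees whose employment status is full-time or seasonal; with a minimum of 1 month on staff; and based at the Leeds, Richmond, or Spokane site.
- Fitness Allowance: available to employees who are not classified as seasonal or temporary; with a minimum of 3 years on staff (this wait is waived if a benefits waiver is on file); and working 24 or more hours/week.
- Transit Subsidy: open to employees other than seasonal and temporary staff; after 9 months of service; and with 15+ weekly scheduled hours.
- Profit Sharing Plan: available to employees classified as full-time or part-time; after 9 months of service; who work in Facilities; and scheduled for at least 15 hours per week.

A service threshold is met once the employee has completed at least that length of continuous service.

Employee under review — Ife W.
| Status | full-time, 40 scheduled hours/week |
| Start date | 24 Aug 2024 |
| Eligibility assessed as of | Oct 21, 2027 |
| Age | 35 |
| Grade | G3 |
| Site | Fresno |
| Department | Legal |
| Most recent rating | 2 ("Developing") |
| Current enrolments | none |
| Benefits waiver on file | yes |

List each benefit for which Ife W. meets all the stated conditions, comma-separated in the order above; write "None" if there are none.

RSU Program, Fitness Allowance, Transit Subsidy

Service from 24 Aug 2024 to Oct 21, 2027: 1153 days.
Legal Services Plan — status full-time ✗ (requires temporary) → not eligible.
AD&D Coverage — benefits waiver on file ✓; rating 2 ≥ 2 ✓; site Fresno ✗ (not Cork, Albany, or Richmond) → not eligible.
Meal Allowance — status full-time ✓; service 1153 days ≥ 4 weeks (≈28 days) ✓; grade G3 < G5 ✗ → not eligible.
RSU Program — service 1153 days ≥ 6 weeks (≈42 days) ✓; age 35 ≥ 25 ✓; 40 hrs/wk ≥ 24 ✓ → eligible.
Mental Health Benefit — status full-time ✓; service 1153 days ≥ 1 month (≈30 days) ✓; site Fresno ✗ (not Leeds, Richmond, or Spokane) → not eligible.
Fitness Allowance — status full-time ✓ (not excluded); benefits waiver on file ✓; 40 hrs/wk ≥ 24 ✓ → eligible.
Transit Subsidy — status full-time ✓ (not excluded); service 1153 days ≥ 9 months (≈270 days) ✓; 40 hrs/wk ≥ 15 ✓ → eligible.
Profit Sharing Plan — status full-time ✓; service 1153 days ≥ 9 months (≈270 days) ✓; dept Legal ✗ → not eligible.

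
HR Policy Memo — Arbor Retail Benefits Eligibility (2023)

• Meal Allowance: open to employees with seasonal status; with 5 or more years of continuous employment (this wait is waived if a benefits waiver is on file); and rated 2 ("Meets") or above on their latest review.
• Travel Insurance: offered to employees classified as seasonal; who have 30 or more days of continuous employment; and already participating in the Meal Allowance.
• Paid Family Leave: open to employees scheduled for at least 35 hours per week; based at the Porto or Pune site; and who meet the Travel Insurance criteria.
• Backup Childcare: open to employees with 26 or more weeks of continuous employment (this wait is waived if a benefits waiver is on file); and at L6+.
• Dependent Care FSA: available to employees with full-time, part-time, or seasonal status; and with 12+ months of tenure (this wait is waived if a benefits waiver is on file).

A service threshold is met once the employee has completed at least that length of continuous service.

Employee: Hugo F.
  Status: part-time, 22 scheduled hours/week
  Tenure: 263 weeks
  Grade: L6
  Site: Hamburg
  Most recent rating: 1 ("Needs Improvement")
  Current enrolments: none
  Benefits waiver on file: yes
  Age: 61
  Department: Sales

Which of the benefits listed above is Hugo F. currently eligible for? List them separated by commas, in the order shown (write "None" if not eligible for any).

Backup Childcare, Dependent Care FSA

Meal Allowance — status part-time ✗ (requires seasonal) → not eligible.
Travel Insurance — status part-time ✗ (requires seasonal) → not eligible.
Paid Family Leave — 22 hrs/wk < 35 ✗ → not eligible.
Backup Childcare — benefits waiver on file ✓; grade L6 ≥ L6 ✓ → eligible.
Dependent Care FSA — status part-time ✓; benefits waiver on file ✓ → eligible.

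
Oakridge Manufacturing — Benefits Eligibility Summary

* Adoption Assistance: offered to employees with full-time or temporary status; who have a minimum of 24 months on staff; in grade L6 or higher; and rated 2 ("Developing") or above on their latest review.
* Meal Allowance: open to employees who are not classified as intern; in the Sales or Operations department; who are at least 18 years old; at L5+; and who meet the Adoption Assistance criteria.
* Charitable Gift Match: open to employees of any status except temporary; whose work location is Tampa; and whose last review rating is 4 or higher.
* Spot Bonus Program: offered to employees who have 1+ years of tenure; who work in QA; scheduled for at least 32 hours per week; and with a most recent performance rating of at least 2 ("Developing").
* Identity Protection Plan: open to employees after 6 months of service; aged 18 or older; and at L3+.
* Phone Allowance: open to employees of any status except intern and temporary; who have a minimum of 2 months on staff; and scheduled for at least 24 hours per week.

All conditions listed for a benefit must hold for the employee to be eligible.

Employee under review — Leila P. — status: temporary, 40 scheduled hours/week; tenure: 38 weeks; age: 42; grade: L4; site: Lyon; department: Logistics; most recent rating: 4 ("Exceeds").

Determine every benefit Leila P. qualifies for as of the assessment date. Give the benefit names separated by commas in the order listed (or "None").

Adoption Assistance — status temporary ✓; service 38 weeks < 24 months (≈720 days) ✗ → not eligible.
Meal Allowance — status temporary ✓ (not excluded); dept Logistics ✗ → not eligible.
Charitable Gift Match — status temporary ✗ (excluded) → not eligible.
Spot Bonus Program — service 38 weeks < 1 year (≈365 days) ✗ → not eligible.
Identity Protection Plan — service 38 weeks ≥ 6 months (≈180 days) ✓; age 42 ≥ 18 ✓; grade L4 ≥ L3 ✓ → eligible.
Phone Allowance — status temporary ✗ (excluded) → not eligible.

Identity Protection Plan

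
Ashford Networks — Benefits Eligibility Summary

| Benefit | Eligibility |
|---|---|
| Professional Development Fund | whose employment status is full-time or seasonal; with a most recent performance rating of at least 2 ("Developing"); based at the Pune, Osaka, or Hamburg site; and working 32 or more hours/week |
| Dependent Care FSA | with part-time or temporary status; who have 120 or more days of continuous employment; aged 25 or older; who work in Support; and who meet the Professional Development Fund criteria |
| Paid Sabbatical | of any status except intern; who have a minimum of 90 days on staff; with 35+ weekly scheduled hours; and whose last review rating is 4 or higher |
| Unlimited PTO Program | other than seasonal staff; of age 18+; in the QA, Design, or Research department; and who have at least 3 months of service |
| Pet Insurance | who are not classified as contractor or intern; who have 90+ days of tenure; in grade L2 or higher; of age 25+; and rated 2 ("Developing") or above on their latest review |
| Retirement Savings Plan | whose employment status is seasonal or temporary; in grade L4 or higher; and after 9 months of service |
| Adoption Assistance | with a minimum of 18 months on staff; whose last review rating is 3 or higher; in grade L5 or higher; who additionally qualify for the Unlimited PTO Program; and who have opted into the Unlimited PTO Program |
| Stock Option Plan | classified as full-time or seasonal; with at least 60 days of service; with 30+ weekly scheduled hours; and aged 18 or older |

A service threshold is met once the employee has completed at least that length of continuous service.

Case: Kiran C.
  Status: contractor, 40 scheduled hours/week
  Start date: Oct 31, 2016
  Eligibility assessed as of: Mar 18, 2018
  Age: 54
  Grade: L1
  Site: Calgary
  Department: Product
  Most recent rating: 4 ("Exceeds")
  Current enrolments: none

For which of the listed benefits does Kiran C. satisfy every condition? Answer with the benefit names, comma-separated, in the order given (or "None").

Service from Oct 31, 2016 to Mar 18, 2018: 503 days.
Professional Development Fund — status contractor ✗ (requires full-time or seasonal) → not eligible.
Dependent Care FSA — status contractor ✗ (requires part-time or temporary) → not eligible.
Paid Sabbatical — status contractor ✓ (not excluded); service 503 days ≥ 90 days ✓; 40 hrs/wk ≥ 35 ✓; rating 4 ≥ 4 ✓ → eligible.
Unlimited PTO Program — status contractor ✓ (not excluded); age 54 ≥ 18 ✓; dept Product ✗ → not eligible.
Pet Insurance — status contractor ✗ (excluded) → not eligible.
Retirement Savings Plan — status contractor ✗ (requires seasonal or temporary) → not eligible.
Adoption Assistance — service 503 days < 18 months (≈540 days) ✗ → not eligible.
Stock Option Plan — status contractor ✗ (requires full-time or seasonal) → not eligible.

Paid Sabbatical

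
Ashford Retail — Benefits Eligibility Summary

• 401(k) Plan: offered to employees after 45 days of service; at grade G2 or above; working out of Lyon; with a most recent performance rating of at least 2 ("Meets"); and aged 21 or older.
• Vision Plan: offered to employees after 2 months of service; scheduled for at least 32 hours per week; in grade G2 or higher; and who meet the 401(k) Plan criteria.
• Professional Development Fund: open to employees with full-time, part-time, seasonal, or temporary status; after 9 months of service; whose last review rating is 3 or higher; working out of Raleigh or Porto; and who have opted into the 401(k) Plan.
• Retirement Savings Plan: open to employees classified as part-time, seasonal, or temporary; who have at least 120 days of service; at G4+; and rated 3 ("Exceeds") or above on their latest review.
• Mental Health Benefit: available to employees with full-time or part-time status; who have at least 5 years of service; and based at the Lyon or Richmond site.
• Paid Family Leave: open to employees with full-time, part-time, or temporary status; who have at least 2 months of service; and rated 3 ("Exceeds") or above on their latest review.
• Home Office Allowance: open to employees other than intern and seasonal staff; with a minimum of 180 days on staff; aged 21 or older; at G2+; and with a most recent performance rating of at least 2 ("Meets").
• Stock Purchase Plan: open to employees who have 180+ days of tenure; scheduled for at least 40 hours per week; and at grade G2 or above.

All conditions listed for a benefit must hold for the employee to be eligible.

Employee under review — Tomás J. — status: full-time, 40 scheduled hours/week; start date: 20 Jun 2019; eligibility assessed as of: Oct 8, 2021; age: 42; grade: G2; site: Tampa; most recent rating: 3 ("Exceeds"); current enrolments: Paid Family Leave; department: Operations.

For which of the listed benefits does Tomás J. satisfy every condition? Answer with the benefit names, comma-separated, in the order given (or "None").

Paid Family Leave, Home Office Allowance, Stock Purchase Plan

Service from 20 Jun 2019 to Oct 8, 2021: 841 days.
401(k) Plan — service 841 days ≥ 45 days ✓; grade G2 ≥ G2 ✓; site Tampa ✗ (not Lyon) → not eligible.
Vision Plan — service 841 days ≥ 2 months (≈60 days) ✓; 40 hrs/wk ≥ 32 ✓; grade G2 ≥ G2 ✓; not eligible for 401(k) Plan ✗ → not eligible.
Professional Development Fund — status full-time ✓; service 841 days ≥ 9 months (≈270 days) ✓; rating 3 ≥ 3 ✓; site Tampa ✗ (not Raleigh or Porto) → not eligible.
Retirement Savings Plan — status full-time ✗ (requires part-time, seasonal, or temporary) → not eligible.
Mental Health Benefit — status full-time ✓; service 841 days < 5 years (≈1825 days) ✗ → not eligible.
Paid Family Leave — status full-time ✓; service 841 days ≥ 2 months (≈60 days) ✓; rating 3 ≥ 3 ✓ → eligible.
Home Office Allowance — status full-time ✓ (not excluded); service 841 days ≥ 180 days ✓; age 42 ≥ 21 ✓; grade G2 ≥ G2 ✓; rating 3 ≥ 2 ✓ → eligible.
Stock Purchase Plan — service 841 days ≥ 180 days ✓; 40 hrs/wk ≥ 40 ✓; grade G2 ≥ G2 ✓ → eligible.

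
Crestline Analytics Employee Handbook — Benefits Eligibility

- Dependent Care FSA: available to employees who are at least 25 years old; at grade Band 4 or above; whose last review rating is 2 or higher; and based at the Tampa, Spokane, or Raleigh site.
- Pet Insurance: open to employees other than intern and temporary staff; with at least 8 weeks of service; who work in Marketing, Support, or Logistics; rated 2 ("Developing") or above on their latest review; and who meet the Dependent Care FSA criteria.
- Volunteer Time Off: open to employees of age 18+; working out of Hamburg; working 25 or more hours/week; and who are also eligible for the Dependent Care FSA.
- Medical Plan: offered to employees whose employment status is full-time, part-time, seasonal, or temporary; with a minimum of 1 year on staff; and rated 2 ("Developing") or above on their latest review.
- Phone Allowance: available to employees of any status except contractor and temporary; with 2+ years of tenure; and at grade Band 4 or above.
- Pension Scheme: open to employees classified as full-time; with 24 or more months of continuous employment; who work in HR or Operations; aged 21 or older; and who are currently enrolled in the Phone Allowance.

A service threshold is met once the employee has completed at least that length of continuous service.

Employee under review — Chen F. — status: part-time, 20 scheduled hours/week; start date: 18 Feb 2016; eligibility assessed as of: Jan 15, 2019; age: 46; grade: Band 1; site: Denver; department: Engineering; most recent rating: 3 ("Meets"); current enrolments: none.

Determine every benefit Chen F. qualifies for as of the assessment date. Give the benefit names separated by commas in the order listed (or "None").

Service from 18 Feb 2016 to Jan 15, 2019: 1062 days.
Dependent Care FSA — age 46 ≥ 25 ✓; grade Band 1 < Band 4 ✗ → not eligible.
Pet Insurance — status part-time ✓ (not excluded); service 1062 days ≥ 8 weeks (≈56 days) ✓; dept Engineering ✗ → not eligible.
Volunteer Time Off — age 46 ≥ 18 ✓; site Denver ✗ (not Hamburg) → not eligible.
Medical Plan — status part-time ✓; service 1062 days ≥ 1 year (≈365 days) ✓; rating 3 ≥ 2 ✓ → eligible.
Phone Allowance — status part-time ✓ (not excluded); service 1062 days ≥ 2 years (≈730 days) ✓; grade Band 1 < Band 4 ✗ → not eligible.
Pension Scheme — status part-time ✗ (requires full-time) → not eligible.

Medical Plan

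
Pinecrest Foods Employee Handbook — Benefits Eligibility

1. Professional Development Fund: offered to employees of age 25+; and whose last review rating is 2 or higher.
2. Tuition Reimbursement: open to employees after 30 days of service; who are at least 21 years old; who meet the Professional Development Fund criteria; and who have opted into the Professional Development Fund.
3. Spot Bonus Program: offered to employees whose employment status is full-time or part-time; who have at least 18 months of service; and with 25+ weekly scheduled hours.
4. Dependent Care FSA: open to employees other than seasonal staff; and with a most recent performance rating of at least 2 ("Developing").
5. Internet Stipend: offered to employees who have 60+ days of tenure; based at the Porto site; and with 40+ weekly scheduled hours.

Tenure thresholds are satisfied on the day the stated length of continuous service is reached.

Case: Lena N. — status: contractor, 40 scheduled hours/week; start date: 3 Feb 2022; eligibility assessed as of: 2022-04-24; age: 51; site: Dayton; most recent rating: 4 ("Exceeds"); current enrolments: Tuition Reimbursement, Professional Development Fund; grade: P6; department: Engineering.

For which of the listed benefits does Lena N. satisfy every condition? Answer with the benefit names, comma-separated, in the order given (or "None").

Professional Development Fund, Tuition Reimbursement, Dependent Care FSA

Service from 3 Feb 2022 to 2022-04-24: 80 days.
Professional Development Fund — age 51 ≥ 25 ✓; rating 4 ≥ 2 ✓ → eligible.
Tuition Reimbursement — service 80 days ≥ 30 days ✓; age 51 ≥ 21 ✓; eligible for Professional Development Fund ✓; enrolled in Professional Development Fund ✓ → eligible.
Spot Bonus Program — status contractor ✗ (requires full-time or part-time) → not eligible.
Dependent Care FSA — status contractor ✓ (not excluded); rating 4 ≥ 2 ✓ → eligible.
Internet Stipend — service 80 days ≥ 60 days ✓; site Dayton ✗ (not Porto) → not eligible.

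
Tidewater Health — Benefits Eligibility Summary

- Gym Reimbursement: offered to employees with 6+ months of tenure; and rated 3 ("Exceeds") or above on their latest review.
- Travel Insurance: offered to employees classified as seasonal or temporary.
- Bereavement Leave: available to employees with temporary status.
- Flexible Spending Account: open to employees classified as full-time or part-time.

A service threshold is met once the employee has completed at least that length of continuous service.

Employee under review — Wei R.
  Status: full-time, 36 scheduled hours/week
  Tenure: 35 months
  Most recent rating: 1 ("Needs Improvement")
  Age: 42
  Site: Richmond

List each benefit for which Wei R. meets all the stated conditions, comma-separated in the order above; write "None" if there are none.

Flexible Spending Account

Gym Reimbursement — service 35 months ≥ 6 months ✓; rating 1 < 3 ✗ → not eligible.
Travel Insurance — status full-time ✗ (requires seasonal or temporary) → not eligible.
Bereavement Leave — status full-time ✗ (requires temporary) → not eligible.
Flexible Spending Account — status full-time ✓ → eligible.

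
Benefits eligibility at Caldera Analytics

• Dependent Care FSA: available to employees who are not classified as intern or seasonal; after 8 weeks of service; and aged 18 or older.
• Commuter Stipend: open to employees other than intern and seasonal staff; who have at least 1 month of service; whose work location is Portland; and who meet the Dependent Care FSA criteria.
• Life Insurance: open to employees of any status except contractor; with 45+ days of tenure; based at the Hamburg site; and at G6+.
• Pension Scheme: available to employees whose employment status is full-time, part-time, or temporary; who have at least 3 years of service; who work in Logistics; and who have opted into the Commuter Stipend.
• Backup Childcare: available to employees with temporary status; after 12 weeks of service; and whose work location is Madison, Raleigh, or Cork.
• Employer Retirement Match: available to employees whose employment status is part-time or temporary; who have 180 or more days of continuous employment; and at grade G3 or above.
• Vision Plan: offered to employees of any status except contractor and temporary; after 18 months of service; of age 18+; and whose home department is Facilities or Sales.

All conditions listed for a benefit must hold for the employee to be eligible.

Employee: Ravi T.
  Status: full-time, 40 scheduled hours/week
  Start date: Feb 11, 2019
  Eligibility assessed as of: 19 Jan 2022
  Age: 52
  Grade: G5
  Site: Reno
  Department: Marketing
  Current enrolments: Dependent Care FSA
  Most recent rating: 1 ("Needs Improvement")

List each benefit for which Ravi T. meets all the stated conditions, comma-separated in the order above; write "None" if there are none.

Dependent Care FSA

Service from Feb 11, 2019 to 19 Jan 2022: 1073 days.
Dependent Care FSA — status full-time ✓ (not excluded); service 1073 days ≥ 8 weeks (≈56 days) ✓; age 52 ≥ 18 ✓ → eligible.
Commuter Stipend — status full-time ✓ (not excluded); service 1073 days ≥ 1 month (≈30 days) ✓; site Reno ✗ (not Portland) → not eligible.
Life Insurance — status full-time ✓ (not excluded); service 1073 days ≥ 45 days ✓; site Reno ✗ (not Hamburg) → not eligible.
Pension Scheme — status full-time ✓; service 1073 days < 3 years (≈1095 days) ✗ → not eligible.
Backup Childcare — status full-time ✗ (requires temporary) → not eligible.
Employer Retirement Match — status full-time ✗ (requires part-time or temporary) → not eligible.
Vision Plan — status full-time ✓ (not excluded); service 1073 days ≥ 18 months (≈540 days) ✓; age 52 ≥ 18 ✓; dept Marketing ✗ → not eligible.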